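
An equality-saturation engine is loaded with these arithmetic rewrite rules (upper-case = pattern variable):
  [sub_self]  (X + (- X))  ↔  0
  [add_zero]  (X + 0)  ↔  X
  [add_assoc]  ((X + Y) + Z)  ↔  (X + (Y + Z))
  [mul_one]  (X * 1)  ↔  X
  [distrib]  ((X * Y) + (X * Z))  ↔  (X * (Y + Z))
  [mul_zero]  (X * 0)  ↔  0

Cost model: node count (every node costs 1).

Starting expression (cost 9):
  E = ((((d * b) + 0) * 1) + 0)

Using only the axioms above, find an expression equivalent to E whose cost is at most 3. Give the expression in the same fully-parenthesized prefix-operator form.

(1) ((((d * b) + 0) * 1) + 0)  =[add_zero →]=  (((d * b) + 0) * 1)
(2) ((d * b) + 0)  =[add_zero →]=  (d * b)    ⊢ ((d * b) * 1)
(3) ((d * b) * 1)  =[mul_one →]=  (d * b)    ⊢ cost 3, within 3

(d * b)   [cost 3]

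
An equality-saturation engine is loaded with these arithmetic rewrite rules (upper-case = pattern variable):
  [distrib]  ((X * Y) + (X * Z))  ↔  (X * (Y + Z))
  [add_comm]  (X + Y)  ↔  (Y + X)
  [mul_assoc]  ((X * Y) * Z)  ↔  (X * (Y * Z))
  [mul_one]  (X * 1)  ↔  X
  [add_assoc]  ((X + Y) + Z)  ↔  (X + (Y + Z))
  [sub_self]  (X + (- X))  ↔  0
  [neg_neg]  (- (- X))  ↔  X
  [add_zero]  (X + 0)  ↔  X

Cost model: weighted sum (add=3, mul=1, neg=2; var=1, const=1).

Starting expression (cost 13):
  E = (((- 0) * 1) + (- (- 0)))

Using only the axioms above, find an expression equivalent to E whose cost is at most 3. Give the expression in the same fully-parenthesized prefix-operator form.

1. [mul_one →] ((- 0) * 1)  →  (- 0);  E = ((- 0) + (- (- 0)))
2. [neg_neg →] (- (- 0))  →  0;  E = ((- 0) + 0)
3. [add_zero →] ((- 0) + 0)  →  (- 0);  cost 3 ≤ 3, done

(- 0)   [cost 3]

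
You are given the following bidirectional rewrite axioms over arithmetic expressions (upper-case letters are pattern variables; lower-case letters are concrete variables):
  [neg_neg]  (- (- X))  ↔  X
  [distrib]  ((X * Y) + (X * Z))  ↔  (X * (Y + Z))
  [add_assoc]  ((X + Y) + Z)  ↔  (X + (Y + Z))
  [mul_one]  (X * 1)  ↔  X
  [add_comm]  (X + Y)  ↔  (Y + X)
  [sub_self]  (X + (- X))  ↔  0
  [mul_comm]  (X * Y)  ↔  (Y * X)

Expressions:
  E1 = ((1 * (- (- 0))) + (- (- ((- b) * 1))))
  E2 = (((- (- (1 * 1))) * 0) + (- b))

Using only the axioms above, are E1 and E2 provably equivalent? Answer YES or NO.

step 1: neg_neg (→) rewrites (- (- ((- b) * 1))) into ((- b) * 1), now ((1 * (- (- 0))) + ((- b) * 1))
step 2: mul_one (→) rewrites ((- b) * 1) into (- b), now ((1 * (- (- 0))) + (- b))
step 3: neg_neg (→) rewrites (- (- 0)) into 0, now ((1 * 0) + (- b))
step 4: neg_neg (←) rewrites 1 into (- (- 1)), now (((- (- 1)) * 0) + (- b))
step 5: mul_one (←) rewrites 1 into (1 * 1), which is E2

YES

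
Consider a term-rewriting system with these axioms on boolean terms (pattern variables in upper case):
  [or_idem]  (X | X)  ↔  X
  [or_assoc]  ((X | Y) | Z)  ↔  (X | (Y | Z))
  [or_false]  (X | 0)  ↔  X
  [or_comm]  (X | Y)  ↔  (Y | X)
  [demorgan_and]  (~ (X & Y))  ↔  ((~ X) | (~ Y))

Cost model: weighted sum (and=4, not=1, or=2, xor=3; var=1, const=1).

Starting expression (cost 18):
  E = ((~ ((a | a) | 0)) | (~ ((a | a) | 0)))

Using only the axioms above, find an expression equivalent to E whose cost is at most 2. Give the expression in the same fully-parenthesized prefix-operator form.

(~ a)   [cost 2]

1. [or_idem →] ((~ ((a | a) | 0)) | (~ ((a | a) | 0)))  →  (~ ((a | a) | 0))
2. [or_idem →] (a | a)  →  a;  E = (~ (a | 0))
3. [or_false →] (a | 0)  →  a;  cost 2 ≤ 2, done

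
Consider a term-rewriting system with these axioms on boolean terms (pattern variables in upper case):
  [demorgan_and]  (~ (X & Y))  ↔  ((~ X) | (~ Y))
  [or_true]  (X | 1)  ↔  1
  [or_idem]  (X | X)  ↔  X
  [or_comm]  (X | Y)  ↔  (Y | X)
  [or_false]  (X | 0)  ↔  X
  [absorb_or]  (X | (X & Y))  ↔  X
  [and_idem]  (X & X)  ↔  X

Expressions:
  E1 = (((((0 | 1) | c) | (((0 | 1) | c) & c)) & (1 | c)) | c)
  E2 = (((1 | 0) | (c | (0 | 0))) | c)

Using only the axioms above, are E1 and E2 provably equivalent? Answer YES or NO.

YES

(1) (((0 | 1) | c) | (((0 | 1) | c) & c))  =[absorb_or →]=  ((0 | 1) | c)    ⊢ ((((0 | 1) | c) & (1 | c)) | c)
(2) (0 | 1)  =[or_true →]=  1    ⊢ (((1 | c) & (1 | c)) | c)
(3) ((1 | c) & (1 | c))  =[and_idem →]=  (1 | c)    ⊢ ((1 | c) | c)
(4) 1  =[or_false ←]=  (1 | 0)    ⊢ (((1 | 0) | c) | c)
(5) c  =[or_false ←]=  (c | 0)    ⊢ (((1 | 0) | (c | 0)) | c)
(6) 0  =[or_idem ←]=  (0 | 0)    ⊢ E2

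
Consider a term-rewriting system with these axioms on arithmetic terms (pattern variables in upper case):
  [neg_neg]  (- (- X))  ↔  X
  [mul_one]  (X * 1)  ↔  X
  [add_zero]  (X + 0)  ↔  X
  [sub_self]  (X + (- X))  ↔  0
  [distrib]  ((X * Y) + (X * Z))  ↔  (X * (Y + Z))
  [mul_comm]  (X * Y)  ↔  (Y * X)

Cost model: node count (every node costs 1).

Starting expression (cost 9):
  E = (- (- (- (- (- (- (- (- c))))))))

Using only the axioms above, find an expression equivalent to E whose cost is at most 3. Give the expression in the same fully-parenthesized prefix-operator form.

(- (- c))   [cost 3]

(1) (- (- (- (- c))))  =[neg_neg →]=  (- (- c))    ⊢ (- (- (- (- (- (- c))))))
(2) (- (- (- (- (- (- c))))))  =[neg_neg →]=  (- (- (- (- c))))
(3) (- (- c))  =[neg_neg →]=  c    ⊢ cost 3, within 3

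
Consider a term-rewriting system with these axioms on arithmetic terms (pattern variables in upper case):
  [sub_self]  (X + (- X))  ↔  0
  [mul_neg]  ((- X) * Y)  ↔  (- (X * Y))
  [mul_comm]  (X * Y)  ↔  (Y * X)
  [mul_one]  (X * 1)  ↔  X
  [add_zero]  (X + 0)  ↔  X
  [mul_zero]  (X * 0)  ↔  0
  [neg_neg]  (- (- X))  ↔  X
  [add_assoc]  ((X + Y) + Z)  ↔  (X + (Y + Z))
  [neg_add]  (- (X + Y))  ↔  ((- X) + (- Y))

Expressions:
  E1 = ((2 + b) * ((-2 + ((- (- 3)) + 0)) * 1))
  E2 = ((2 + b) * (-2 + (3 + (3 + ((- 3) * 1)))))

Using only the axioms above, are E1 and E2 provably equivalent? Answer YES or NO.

YES

(1) ((- (- 3)) + 0)  =[add_zero →]=  (- (- 3))    ⊢ ((2 + b) * ((-2 + (- (- 3))) * 1))
(2) (- (- 3))  =[neg_neg →]=  3    ⊢ ((2 + b) * ((-2 + 3) * 1))
(3) ((-2 + 3) * 1)  =[mul_one →]=  (-2 + 3)    ⊢ ((2 + b) * (-2 + 3))
(4) 3  =[add_zero ←]=  (3 + 0)    ⊢ ((2 + b) * (-2 + (3 + 0)))
(5) 0  =[sub_self ←]=  (3 + (- 3))    ⊢ ((2 + b) * (-2 + (3 + (3 + (- 3)))))
(6) (- 3)  =[mul_one ←]=  ((- 3) * 1)    ⊢ E2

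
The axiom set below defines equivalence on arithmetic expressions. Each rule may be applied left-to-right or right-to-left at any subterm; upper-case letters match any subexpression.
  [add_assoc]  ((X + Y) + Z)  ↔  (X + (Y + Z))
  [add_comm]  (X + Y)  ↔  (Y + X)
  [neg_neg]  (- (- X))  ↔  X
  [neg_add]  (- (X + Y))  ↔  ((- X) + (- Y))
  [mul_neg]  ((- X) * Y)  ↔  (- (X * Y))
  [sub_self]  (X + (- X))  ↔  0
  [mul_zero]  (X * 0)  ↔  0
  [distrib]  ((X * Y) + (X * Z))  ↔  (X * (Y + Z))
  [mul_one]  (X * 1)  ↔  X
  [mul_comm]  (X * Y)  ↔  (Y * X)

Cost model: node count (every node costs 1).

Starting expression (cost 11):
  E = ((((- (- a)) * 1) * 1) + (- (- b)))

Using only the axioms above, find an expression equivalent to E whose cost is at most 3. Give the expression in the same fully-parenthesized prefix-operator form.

step 1: mul_one (→) rewrites (((- (- a)) * 1) * 1) into ((- (- a)) * 1), now (((- (- a)) * 1) + (- (- b)))
step 2: neg_neg (→) rewrites (- (- a)) into a, now ((a * 1) + (- (- b)))
step 3: mul_one (→) rewrites (a * 1) into a, now (a + (- (- b)))
step 4: neg_neg (→) rewrites (- (- b)) into b, reaching cost 3 (bound 3)

(a + b)   [cost 3]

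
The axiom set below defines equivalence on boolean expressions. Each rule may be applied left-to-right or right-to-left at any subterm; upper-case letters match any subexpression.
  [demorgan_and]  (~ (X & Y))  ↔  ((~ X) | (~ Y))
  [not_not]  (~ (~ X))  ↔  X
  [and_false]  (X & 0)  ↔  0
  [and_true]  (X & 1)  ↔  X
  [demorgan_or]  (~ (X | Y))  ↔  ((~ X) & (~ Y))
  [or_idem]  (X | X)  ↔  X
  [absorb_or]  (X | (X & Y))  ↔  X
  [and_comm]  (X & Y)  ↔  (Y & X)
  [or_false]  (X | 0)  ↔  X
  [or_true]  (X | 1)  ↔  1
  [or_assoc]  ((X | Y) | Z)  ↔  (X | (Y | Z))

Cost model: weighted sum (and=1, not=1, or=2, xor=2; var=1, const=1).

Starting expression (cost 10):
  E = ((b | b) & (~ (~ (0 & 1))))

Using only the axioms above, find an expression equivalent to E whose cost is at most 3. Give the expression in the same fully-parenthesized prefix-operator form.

(b & 0)   [cost 3]

step 1: or_idem (→) rewrites (b | b) into b, now (b & (~ (~ (0 & 1))))
step 2: not_not (→) rewrites (~ (~ (0 & 1))) into (0 & 1), now (b & (0 & 1))
step 3: and_true (→) rewrites (0 & 1) into 0, reaching cost 3 (bound 3)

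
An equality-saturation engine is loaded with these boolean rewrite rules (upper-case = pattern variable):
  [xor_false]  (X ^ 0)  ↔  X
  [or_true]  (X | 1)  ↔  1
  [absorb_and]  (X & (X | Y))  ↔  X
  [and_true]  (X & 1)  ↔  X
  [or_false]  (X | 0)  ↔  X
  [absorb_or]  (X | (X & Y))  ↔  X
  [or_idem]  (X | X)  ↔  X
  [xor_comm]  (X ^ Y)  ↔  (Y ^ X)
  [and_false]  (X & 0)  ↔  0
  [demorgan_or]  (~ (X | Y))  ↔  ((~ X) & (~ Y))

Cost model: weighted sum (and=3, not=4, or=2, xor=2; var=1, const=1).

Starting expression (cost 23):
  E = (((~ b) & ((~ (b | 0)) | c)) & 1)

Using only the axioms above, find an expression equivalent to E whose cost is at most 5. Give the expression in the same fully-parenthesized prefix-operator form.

(1) (b | 0)  =[or_false →]=  b    ⊢ (((~ b) & ((~ b) | c)) & 1)
(2) (((~ b) & ((~ b) | c)) & 1)  =[and_true →]=  ((~ b) & ((~ b) | c))
(3) ((~ b) & ((~ b) | c))  =[absorb_and →]=  (~ b)    ⊢ cost 5, within 5

(~ b)   [cost 5]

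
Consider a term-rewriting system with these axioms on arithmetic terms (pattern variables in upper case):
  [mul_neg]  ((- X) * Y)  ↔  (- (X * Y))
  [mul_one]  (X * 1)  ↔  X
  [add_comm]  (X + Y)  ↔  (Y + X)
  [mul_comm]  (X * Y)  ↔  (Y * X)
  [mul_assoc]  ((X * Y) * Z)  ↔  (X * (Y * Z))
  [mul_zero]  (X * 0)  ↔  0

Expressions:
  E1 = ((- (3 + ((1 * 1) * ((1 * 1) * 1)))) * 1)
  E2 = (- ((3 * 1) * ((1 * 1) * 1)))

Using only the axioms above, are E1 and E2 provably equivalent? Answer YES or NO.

The axioms are sound identities: if E1 ↔* E2 then E1 and E2 evaluate identically under any assignment.
Under the empty assignment (no variables occur): E1 evaluates to -4, E2 to -3. Distinct ⇒ no rewrite sequence connects them.

NO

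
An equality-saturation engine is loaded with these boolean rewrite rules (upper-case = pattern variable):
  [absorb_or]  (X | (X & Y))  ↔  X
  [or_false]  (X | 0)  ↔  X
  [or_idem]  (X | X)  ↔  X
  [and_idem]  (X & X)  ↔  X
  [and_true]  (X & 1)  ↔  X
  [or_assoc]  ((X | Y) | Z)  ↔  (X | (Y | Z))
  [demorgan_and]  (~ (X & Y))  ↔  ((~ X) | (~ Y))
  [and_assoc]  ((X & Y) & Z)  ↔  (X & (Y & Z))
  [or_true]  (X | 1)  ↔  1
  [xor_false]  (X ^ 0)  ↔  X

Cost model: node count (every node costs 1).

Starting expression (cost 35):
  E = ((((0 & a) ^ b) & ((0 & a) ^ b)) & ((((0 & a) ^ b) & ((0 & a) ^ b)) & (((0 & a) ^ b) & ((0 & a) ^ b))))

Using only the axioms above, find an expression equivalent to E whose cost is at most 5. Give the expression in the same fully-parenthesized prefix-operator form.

(1) ((((0 & a) ^ b) & ((0 & a) ^ b)) & (((0 & a) ^ b) & ((0 & a) ^ b)))  =[and_idem →]=  (((0 & a) ^ b) & ((0 & a) ^ b))    ⊢ ((((0 & a) ^ b) & ((0 & a) ^ b)) & (((0 & a) ^ b) & ((0 & a) ^ b)))
(2) ((((0 & a) ^ b) & ((0 & a) ^ b)) & (((0 & a) ^ b) & ((0 & a) ^ b)))  =[and_idem →]=  (((0 & a) ^ b) & ((0 & a) ^ b))
(3) (((0 & a) ^ b) & ((0 & a) ^ b))  =[and_idem →]=  ((0 & a) ^ b)    ⊢ cost 5, within 5

((0 & a) ^ b)   [cost 5]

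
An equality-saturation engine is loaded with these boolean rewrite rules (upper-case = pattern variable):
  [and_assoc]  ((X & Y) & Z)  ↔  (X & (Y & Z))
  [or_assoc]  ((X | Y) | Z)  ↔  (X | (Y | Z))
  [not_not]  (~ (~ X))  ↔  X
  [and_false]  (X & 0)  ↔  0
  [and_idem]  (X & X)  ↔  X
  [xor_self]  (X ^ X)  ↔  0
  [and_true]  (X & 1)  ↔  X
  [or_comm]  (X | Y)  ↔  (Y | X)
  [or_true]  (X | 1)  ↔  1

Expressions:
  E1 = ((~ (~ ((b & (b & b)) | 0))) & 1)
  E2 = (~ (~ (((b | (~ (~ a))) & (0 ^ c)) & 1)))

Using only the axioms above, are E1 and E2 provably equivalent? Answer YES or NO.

Every axiom is a valid identity, so a rewrite proof would force E1 and E2 to agree under every assignment.
At a=0, b=1, c=0: E1 = 1 but E2 = 0; they differ, so no derivation exists.

NO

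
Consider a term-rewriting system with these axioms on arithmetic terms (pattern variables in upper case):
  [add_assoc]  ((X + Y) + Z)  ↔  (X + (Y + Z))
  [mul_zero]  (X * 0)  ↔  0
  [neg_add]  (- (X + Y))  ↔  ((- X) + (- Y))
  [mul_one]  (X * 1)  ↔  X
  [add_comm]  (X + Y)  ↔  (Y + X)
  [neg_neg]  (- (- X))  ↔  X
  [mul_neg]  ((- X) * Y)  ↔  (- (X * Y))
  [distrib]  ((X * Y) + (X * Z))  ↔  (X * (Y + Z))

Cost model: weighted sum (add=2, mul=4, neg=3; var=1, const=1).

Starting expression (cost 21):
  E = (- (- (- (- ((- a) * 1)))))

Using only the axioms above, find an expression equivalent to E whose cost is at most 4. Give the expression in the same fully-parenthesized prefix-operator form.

(- a)   [cost 4]

step 1: neg_neg (→) rewrites (- (- ((- a) * 1))) into ((- a) * 1), now (- (- ((- a) * 1)))
step 2: mul_one (→) rewrites ((- a) * 1) into (- a), now (- (- (- a)))
step 3: neg_neg (→) rewrites (- (- a)) into a, reaching cost 4 (bound 4)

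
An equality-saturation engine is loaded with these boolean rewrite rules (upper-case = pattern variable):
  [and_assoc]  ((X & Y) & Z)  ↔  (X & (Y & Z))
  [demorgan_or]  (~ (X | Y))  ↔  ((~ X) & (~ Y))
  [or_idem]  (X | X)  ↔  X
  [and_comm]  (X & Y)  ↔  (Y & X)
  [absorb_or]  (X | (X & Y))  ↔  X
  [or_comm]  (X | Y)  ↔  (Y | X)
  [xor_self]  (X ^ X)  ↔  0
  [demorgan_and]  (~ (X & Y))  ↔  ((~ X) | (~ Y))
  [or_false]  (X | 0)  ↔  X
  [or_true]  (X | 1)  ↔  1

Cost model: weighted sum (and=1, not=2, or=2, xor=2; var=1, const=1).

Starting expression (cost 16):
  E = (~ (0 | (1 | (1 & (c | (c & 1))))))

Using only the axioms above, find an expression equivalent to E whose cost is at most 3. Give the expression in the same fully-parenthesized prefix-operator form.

(~ 1)   [cost 3]

1. [absorb_or →] (c | (c & 1))  →  c;  E = (~ (0 | (1 | (1 & c))))
2. [absorb_or →] (1 | (1 & c))  →  1;  E = (~ (0 | 1))
3. [or_true →] (0 | 1)  →  1;  cost 3 ≤ 3, done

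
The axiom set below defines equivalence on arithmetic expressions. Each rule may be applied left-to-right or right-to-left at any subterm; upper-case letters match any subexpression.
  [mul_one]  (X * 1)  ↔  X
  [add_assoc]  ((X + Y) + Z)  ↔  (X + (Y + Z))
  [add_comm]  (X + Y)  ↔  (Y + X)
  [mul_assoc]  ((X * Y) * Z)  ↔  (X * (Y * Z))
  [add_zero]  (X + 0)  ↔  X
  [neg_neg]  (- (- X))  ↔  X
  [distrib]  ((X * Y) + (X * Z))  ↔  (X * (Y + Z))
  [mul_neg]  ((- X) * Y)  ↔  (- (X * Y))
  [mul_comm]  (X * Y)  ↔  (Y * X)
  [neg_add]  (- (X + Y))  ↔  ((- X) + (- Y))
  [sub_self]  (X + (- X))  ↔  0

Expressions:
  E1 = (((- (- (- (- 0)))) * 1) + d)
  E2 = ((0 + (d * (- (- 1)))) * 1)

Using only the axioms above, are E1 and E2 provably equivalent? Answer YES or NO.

1. [mul_one →] ((- (- (- (- 0)))) * 1)  →  (- (- (- (- 0))));  E1 = ((- (- (- (- 0)))) + d)
2. [neg_neg →] (- (- (- 0)))  →  (- 0);  E1 = ((- (- 0)) + d)
3. [neg_neg →] (- (- 0))  →  0;  E1 = (0 + d)
4. [mul_one ←] d  →  (d * 1);  E1 = (0 + (d * 1))
5. [mul_one ←] (0 + (d * 1))  →  ((0 + (d * 1)) * 1)
6. [neg_neg ←] 1  →  (- (- 1));  this is E2

YES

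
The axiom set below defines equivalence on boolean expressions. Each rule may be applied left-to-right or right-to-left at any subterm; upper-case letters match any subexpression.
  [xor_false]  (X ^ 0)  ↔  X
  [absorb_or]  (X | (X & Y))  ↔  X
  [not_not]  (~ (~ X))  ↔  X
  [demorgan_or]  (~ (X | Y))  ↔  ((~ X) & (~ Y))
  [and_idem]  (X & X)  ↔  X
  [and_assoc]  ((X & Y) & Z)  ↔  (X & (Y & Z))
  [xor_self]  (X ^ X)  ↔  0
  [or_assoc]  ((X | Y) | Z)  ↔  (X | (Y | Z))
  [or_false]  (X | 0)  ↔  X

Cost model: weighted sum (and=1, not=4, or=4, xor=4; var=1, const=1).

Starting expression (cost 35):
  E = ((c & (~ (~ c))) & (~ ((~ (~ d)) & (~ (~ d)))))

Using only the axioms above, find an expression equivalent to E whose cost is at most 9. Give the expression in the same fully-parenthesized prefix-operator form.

((c & c) & (~ d))   [cost 9]

(1) ((~ (~ d)) & (~ (~ d)))  =[and_idem →]=  (~ (~ d))    ⊢ ((c & (~ (~ c))) & (~ (~ (~ d))))
(2) (~ (~ c))  =[not_not →]=  c    ⊢ ((c & c) & (~ (~ (~ d))))
(3) (~ (~ d))  =[not_not →]=  d    ⊢ cost 9, within 9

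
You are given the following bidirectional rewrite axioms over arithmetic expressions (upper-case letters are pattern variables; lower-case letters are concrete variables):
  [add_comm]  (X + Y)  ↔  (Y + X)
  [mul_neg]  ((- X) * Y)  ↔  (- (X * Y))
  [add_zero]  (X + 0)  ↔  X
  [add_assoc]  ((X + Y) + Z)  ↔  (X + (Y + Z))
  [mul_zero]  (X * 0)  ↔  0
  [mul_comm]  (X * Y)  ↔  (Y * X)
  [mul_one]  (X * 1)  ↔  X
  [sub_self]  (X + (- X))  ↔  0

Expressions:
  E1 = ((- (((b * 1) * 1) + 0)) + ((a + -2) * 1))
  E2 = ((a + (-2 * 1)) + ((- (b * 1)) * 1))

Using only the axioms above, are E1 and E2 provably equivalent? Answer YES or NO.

1. [add_zero →] (((b * 1) * 1) + 0)  →  ((b * 1) * 1);  E1 = ((- ((b * 1) * 1)) + ((a + -2) * 1))
2. [mul_one →] (b * 1)  →  b;  E1 = ((- (b * 1)) + ((a + -2) * 1))
3. [mul_one →] (b * 1)  →  b;  E1 = ((- b) + ((a + -2) * 1))
4. [mul_one →] ((a + -2) * 1)  →  (a + -2);  E1 = ((- b) + (a + -2))
5. [add_comm →] ((- b) + (a + -2))  →  ((a + -2) + (- b))
6. [mul_one ←] (- b)  →  ((- b) * 1);  E1 = ((a + -2) + ((- b) * 1))
7. [mul_one ←] b  →  (b * 1);  E1 = ((a + -2) + ((- (b * 1)) * 1))
8. [mul_one ←] -2  →  (-2 * 1);  this is E2

YES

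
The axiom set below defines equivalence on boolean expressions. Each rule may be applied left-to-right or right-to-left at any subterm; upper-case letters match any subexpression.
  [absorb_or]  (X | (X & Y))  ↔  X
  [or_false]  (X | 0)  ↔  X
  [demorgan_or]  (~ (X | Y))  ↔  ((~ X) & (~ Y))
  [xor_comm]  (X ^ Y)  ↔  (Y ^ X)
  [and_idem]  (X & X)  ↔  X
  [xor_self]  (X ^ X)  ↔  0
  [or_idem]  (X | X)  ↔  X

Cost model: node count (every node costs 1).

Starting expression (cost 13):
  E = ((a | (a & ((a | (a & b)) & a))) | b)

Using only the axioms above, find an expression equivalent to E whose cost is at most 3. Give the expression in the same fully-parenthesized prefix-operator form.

(a | b)   [cost 3]

(1) (a | (a & b))  =[absorb_or →]=  a    ⊢ ((a | (a & (a & a))) | b)
(2) (a & a)  =[and_idem →]=  a    ⊢ ((a | (a & a)) | b)
(3) (a | (a & a))  =[absorb_or →]=  a    ⊢ cost 3, within 3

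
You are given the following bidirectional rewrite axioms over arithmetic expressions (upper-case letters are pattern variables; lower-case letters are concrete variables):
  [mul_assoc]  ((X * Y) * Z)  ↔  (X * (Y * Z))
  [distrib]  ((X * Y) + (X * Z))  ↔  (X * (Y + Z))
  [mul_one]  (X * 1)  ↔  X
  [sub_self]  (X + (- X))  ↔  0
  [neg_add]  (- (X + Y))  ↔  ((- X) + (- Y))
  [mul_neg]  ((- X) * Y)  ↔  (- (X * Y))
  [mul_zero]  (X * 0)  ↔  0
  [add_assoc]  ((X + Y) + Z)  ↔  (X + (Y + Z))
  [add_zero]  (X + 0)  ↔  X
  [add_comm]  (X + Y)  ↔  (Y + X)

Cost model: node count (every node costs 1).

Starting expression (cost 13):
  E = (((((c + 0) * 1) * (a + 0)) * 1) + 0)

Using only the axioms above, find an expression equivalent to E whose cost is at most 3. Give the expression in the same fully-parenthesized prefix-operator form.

(c * a)   [cost 3]

(1) (c + 0)  =[add_zero →]=  c    ⊢ ((((c * 1) * (a + 0)) * 1) + 0)
(2) (a + 0)  =[add_zero →]=  a    ⊢ ((((c * 1) * a) * 1) + 0)
(3) (((c * 1) * a) * 1)  =[mul_one →]=  ((c * 1) * a)    ⊢ (((c * 1) * a) + 0)
(4) (((c * 1) * a) + 0)  =[add_zero →]=  ((c * 1) * a)
(5) (c * 1)  =[mul_one →]=  c    ⊢ cost 3, within 3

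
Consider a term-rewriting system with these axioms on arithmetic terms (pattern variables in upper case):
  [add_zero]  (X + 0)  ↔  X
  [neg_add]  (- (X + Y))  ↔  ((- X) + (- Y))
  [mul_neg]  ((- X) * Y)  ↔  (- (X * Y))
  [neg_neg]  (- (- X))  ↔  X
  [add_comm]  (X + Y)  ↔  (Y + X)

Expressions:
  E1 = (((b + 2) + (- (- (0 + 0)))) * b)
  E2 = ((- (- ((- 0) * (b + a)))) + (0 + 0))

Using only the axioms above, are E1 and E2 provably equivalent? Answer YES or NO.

Every axiom is a valid identity, so a rewrite proof would force E1 and E2 to agree under every assignment.
At a=0, b=1: E1 = 3 but E2 = 0; they differ, so no derivation exists.

NO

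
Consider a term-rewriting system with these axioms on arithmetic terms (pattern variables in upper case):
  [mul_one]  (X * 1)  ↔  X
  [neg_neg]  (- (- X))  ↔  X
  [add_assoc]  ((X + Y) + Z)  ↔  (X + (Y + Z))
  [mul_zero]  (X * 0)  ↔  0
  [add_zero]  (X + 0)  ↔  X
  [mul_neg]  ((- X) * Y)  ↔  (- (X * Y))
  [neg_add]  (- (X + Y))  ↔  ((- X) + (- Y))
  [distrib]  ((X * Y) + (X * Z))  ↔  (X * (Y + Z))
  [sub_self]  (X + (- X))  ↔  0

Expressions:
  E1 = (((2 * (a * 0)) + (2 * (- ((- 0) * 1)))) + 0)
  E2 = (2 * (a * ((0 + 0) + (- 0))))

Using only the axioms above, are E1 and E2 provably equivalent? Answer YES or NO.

YES

1. [add_zero →] (((2 * (a * 0)) + (2 * (- ((- 0) * 1)))) + 0)  →  ((2 * (a * 0)) + (2 * (- ((- 0) * 1))))
2. [mul_one →] ((- 0) * 1)  →  (- 0);  E1 = ((2 * (a * 0)) + (2 * (- (- 0))))
3. [neg_neg →] (- (- 0))  →  0;  E1 = ((2 * (a * 0)) + (2 * 0))
4. [distrib →] ((2 * (a * 0)) + (2 * 0))  →  (2 * ((a * 0) + 0))
5. [add_zero →] ((a * 0) + 0)  →  (a * 0);  E1 = (2 * (a * 0))
6. [add_zero ←] 0  →  (0 + 0);  E1 = (2 * (a * (0 + 0)))
7. [sub_self ←] 0  →  (0 + (- 0));  E1 = (2 * (a * (0 + (0 + (- 0)))))
8. [add_assoc ←] (0 + (0 + (- 0)))  →  ((0 + 0) + (- 0));  this is E2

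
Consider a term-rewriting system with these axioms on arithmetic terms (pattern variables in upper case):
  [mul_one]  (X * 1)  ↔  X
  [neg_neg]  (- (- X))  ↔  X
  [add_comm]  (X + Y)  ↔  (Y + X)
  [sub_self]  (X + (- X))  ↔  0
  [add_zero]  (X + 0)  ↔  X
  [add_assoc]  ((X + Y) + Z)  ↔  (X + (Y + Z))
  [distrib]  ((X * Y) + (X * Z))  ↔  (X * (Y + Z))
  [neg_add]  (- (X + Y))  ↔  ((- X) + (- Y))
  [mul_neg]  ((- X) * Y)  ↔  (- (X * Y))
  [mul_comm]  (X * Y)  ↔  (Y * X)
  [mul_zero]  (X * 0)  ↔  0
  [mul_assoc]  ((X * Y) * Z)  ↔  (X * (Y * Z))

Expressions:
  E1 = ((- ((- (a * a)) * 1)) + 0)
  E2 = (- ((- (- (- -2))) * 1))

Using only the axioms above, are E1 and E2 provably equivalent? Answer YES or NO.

All listed rules preserve value, hence provable equivalence implies equal values everywhere; look for a separating assignment.
a=0 gives E1 ↦ 0, E2 ↦ -2; values differ ⇒ not provably equivalent.

NO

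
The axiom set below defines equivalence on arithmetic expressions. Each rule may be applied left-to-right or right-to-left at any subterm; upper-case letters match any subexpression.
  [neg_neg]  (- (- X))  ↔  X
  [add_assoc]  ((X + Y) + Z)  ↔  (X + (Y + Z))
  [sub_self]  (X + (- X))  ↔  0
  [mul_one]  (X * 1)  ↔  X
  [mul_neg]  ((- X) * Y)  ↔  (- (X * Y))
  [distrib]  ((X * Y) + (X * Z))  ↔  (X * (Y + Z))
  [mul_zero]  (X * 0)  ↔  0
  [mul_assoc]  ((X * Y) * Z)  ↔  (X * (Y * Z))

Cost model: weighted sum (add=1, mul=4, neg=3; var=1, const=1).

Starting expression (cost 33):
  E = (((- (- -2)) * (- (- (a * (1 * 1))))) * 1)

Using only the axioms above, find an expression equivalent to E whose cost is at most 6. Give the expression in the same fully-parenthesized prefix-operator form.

step 1: mul_one (→) rewrites (1 * 1) into 1, now (((- (- -2)) * (- (- (a * 1)))) * 1)
step 2: neg_neg (→) rewrites (- (- (a * 1))) into (a * 1), now (((- (- -2)) * (a * 1)) * 1)
step 3: mul_one (→) rewrites (a * 1) into a, now (((- (- -2)) * a) * 1)
step 4: mul_one (→) rewrites (((- (- -2)) * a) * 1) into ((- (- -2)) * a)
step 5: neg_neg (→) rewrites (- (- -2)) into -2, reaching cost 6 (bound 6)

(-2 * a)   [cost 6]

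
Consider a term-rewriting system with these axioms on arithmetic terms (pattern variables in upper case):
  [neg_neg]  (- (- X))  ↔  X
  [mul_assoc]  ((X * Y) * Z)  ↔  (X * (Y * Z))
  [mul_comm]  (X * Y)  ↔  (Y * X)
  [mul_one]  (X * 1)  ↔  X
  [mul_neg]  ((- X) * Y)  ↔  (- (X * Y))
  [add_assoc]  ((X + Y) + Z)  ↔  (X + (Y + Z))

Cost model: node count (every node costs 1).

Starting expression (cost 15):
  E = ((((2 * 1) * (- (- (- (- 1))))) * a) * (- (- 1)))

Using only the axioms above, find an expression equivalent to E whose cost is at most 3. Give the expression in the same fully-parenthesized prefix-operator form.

step 1: neg_neg (→) rewrites (- (- (- 1))) into (- 1), now ((((2 * 1) * (- (- 1))) * a) * (- (- 1)))
step 2: neg_neg (→) rewrites (- (- 1)) into 1, now ((((2 * 1) * (- (- 1))) * a) * 1)
step 3: mul_one (→) rewrites ((((2 * 1) * (- (- 1))) * a) * 1) into (((2 * 1) * (- (- 1))) * a)
step 4: mul_one (→) rewrites (2 * 1) into 2, now ((2 * (- (- 1))) * a)
step 5: neg_neg (→) rewrites (- (- 1)) into 1, now ((2 * 1) * a)
step 6: mul_one (→) rewrites (2 * 1) into 2, reaching cost 3 (bound 3)

(2 * a)   [cost 3]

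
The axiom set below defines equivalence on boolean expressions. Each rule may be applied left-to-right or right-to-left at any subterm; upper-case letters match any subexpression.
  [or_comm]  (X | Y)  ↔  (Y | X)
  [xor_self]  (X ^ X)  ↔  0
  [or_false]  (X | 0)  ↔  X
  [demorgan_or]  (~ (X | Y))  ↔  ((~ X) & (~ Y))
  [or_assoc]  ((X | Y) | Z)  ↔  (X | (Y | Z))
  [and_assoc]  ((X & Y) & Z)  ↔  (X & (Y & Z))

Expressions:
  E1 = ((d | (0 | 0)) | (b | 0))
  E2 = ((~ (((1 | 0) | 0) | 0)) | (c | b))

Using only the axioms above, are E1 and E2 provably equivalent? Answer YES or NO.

NO

All listed rules preserve value, hence provable equivalence implies equal values everywhere; look for a separating assignment.
b=0, c=0, d=1 gives E1 ↦ 1, E2 ↦ 0; values differ ⇒ not provably equivalent.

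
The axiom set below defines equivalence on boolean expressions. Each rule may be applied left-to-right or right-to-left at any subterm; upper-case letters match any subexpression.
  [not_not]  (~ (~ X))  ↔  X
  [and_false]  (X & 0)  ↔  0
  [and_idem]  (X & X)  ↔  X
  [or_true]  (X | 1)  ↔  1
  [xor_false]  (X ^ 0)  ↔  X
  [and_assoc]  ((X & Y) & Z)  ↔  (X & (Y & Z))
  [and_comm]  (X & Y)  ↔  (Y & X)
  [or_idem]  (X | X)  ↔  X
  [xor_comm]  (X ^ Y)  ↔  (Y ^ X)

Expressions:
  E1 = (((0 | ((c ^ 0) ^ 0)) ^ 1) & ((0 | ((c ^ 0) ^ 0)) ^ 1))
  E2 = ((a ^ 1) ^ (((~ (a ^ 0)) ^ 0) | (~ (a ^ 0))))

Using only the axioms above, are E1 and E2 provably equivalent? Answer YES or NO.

Every axiom is a valid identity, so a rewrite proof would force E1 and E2 to agree under every assignment.
At a=0, c=0: E1 = 1 but E2 = 0; they differ, so no derivation exists.

NO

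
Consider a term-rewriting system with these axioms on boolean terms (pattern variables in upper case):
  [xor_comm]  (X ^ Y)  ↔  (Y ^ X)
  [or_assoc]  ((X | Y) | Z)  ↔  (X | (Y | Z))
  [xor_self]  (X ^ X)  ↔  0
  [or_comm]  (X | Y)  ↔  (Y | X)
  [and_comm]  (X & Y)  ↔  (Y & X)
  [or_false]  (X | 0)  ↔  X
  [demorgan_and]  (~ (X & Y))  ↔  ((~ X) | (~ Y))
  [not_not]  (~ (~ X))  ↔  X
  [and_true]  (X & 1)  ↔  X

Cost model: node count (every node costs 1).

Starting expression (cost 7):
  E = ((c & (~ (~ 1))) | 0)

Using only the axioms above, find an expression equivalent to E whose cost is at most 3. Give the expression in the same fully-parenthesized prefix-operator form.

(c & 1)   [cost 3]

1. [not_not →] (~ (~ 1))  →  1;  E = ((c & 1) | 0)
2. [or_false →] ((c & 1) | 0)  →  (c & 1);  cost 3 ≤ 3, done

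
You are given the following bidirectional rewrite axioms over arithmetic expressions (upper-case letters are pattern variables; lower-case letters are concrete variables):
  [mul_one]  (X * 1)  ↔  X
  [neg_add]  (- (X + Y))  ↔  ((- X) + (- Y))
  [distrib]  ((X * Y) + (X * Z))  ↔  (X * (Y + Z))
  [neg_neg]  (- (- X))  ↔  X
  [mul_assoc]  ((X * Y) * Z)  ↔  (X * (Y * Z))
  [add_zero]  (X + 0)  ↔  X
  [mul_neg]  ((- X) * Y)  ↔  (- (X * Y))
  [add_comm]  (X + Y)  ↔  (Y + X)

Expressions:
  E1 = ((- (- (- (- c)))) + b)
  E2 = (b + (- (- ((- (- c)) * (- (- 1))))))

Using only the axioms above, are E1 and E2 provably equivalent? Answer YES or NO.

YES

(1) (- (- (- (- c))))  =[neg_neg →]=  (- (- c))    ⊢ ((- (- c)) + b)
(2) ((- (- c)) + b)  =[add_comm →]=  (b + (- (- c)))
(3) (- (- c))  =[neg_neg →]=  c    ⊢ (b + c)
(4) c  =[mul_one ←]=  (c * 1)    ⊢ (b + (c * 1))
(5) c  =[neg_neg ←]=  (- (- c))    ⊢ (b + ((- (- c)) * 1))
(6) 1  =[neg_neg ←]=  (- (- 1))    ⊢ (b + ((- (- c)) * (- (- 1))))
(7) ((- (- c)) * (- (- 1)))  =[neg_neg ←]=  (- (- ((- (- c)) * (- (- 1)))))    ⊢ E2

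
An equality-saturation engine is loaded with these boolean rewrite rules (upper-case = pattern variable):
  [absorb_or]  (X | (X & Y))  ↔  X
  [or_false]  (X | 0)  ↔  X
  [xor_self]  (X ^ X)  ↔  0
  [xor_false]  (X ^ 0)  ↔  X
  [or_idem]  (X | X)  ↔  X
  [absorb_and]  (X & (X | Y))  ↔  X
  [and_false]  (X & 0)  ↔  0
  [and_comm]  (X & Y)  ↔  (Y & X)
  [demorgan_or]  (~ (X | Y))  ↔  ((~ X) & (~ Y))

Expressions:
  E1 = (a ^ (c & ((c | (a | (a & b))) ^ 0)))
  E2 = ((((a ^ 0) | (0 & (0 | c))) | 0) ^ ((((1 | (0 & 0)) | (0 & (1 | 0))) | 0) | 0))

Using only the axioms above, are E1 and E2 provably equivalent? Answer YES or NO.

NO

All listed rules preserve value, hence provable equivalence implies equal values everywhere; look for a separating assignment.
a=0, b=0, c=0 gives E1 ↦ 0, E2 ↦ 1; values differ ⇒ not provably equivalent.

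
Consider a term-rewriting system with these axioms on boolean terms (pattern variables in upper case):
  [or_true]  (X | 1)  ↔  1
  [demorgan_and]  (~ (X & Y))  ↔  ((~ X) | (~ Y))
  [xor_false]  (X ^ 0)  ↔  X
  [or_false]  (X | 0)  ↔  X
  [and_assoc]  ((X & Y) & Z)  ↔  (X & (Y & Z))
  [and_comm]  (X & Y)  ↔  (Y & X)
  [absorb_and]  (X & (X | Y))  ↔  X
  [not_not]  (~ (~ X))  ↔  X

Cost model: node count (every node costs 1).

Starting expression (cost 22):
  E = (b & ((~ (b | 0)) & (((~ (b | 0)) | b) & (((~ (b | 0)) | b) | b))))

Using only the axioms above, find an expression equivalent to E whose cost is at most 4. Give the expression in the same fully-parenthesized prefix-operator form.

step 1: absorb_and (→) rewrites (((~ (b | 0)) | b) & (((~ (b | 0)) | b) | b)) into ((~ (b | 0)) | b), now (b & ((~ (b | 0)) & ((~ (b | 0)) | b)))
step 2: absorb_and (→) rewrites ((~ (b | 0)) & ((~ (b | 0)) | b)) into (~ (b | 0)), now (b & (~ (b | 0)))
step 3: or_false (→) rewrites (b | 0) into b, reaching cost 4 (bound 4)

(b & (~ b))   [cost 4]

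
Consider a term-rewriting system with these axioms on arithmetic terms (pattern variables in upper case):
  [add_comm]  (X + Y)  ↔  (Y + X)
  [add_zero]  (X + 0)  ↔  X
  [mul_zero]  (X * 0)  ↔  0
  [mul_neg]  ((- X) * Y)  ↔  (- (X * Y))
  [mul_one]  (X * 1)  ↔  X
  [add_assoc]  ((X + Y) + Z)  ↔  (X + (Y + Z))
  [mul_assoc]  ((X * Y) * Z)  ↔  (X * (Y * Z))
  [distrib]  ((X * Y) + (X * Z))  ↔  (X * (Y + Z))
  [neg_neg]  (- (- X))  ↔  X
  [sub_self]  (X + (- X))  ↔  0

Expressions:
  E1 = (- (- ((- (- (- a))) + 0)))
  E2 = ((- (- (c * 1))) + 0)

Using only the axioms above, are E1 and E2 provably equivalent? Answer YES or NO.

NO

The axioms are sound identities: if E1 ↔* E2 then E1 and E2 evaluate identically under any assignment.
Under a=0, c=1: E1 evaluates to 0, E2 to 1. Distinct ⇒ no rewrite sequence connects them.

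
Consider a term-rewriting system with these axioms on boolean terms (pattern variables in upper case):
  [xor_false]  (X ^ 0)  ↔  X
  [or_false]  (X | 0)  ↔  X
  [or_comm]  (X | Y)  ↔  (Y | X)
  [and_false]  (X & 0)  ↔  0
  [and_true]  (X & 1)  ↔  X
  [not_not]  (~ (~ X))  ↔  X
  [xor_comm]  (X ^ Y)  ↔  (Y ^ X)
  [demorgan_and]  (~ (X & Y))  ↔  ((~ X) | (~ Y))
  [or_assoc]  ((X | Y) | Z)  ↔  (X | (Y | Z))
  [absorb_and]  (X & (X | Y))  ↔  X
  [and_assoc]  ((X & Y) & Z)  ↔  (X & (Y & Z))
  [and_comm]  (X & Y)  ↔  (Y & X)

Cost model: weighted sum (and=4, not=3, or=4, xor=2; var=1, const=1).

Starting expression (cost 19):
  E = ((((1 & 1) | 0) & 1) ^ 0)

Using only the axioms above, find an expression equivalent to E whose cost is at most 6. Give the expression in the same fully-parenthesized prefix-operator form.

(1 & 1)   [cost 6]

(1) ((1 & 1) | 0)  =[or_false →]=  (1 & 1)    ⊢ (((1 & 1) & 1) ^ 0)
(2) (((1 & 1) & 1) ^ 0)  =[xor_false →]=  ((1 & 1) & 1)
(3) (1 & 1)  =[and_true →]=  1    ⊢ cost 6, within 6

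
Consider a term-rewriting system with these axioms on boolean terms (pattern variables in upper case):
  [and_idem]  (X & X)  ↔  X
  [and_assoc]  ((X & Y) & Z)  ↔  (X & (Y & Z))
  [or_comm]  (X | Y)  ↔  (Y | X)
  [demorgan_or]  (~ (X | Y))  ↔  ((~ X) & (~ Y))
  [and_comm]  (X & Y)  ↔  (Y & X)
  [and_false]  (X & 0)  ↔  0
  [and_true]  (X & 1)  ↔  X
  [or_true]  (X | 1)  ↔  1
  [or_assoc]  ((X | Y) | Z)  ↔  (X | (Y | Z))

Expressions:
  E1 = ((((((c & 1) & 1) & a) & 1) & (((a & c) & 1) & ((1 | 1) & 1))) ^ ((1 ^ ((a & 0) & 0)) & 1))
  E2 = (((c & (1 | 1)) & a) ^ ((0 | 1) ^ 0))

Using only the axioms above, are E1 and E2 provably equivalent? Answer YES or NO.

step 1: and_true (→) rewrites ((c & 1) & 1) into (c & 1), now (((((c & 1) & a) & 1) & (((a & c) & 1) & ((1 | 1) & 1))) ^ ((1 ^ ((a & 0) & 0)) & 1))
step 2: and_true (→) rewrites ((a & c) & 1) into (a & c), now (((((c & 1) & a) & 1) & ((a & c) & ((1 | 1) & 1))) ^ ((1 ^ ((a & 0) & 0)) & 1))
step 3: and_comm (→) rewrites (a & c) into (c & a), now (((((c & 1) & a) & 1) & ((c & a) & ((1 | 1) & 1))) ^ ((1 ^ ((a & 0) & 0)) & 1))
step 4: or_true (→) rewrites (1 | 1) into 1, now (((((c & 1) & a) & 1) & ((c & a) & (1 & 1))) ^ ((1 ^ ((a & 0) & 0)) & 1))
step 5: and_false (→) rewrites (a & 0) into 0, now (((((c & 1) & a) & 1) & ((c & a) & (1 & 1))) ^ ((1 ^ (0 & 0)) & 1))
step 6: and_idem (→) rewrites (1 & 1) into 1, now (((((c & 1) & a) & 1) & ((c & a) & 1)) ^ ((1 ^ (0 & 0)) & 1))
step 7: and_true (→) rewrites ((1 ^ (0 & 0)) & 1) into (1 ^ (0 & 0)), now (((((c & 1) & a) & 1) & ((c & a) & 1)) ^ (1 ^ (0 & 0)))
step 8: and_true (→) rewrites (c & 1) into c, now ((((c & a) & 1) & ((c & a) & 1)) ^ (1 ^ (0 & 0)))
step 9: and_idem (→) rewrites (((c & a) & 1) & ((c & a) & 1)) into ((c & a) & 1), now (((c & a) & 1) ^ (1 ^ (0 & 0)))
step 10: and_idem (→) rewrites (0 & 0) into 0, now (((c & a) & 1) ^ (1 ^ 0))
step 11: and_true (→) rewrites ((c & a) & 1) into (c & a), now ((c & a) ^ (1 ^ 0))
step 12: and_true (←) rewrites c into (c & 1), now (((c & 1) & a) ^ (1 ^ 0))
step 13: or_true (←) rewrites 1 into (0 | 1), now (((c & 1) & a) ^ ((0 | 1) ^ 0))
step 14: or_true (←) rewrites 1 into (1 | 1), which is E2

YES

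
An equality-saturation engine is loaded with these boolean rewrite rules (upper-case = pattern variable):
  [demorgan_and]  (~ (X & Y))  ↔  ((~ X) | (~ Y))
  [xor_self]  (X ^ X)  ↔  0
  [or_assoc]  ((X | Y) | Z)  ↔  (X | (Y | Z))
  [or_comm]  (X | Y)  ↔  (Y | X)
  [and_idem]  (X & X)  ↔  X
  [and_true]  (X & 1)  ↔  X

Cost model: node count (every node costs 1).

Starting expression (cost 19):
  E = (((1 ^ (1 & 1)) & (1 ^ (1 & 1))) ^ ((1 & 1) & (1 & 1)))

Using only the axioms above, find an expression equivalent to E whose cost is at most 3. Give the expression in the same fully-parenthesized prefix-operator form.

(0 ^ 1)   [cost 3]

1. [and_idem →] ((1 ^ (1 & 1)) & (1 ^ (1 & 1)))  →  (1 ^ (1 & 1));  E = ((1 ^ (1 & 1)) ^ ((1 & 1) & (1 & 1)))
2. [and_idem →] ((1 & 1) & (1 & 1))  →  (1 & 1);  E = ((1 ^ (1 & 1)) ^ (1 & 1))
3. [and_idem →] (1 & 1)  →  1;  E = ((1 ^ (1 & 1)) ^ 1)
4. [and_idem →] (1 & 1)  →  1;  E = ((1 ^ 1) ^ 1)
5. [xor_self →] (1 ^ 1)  →  0;  cost 3 ≤ 3, done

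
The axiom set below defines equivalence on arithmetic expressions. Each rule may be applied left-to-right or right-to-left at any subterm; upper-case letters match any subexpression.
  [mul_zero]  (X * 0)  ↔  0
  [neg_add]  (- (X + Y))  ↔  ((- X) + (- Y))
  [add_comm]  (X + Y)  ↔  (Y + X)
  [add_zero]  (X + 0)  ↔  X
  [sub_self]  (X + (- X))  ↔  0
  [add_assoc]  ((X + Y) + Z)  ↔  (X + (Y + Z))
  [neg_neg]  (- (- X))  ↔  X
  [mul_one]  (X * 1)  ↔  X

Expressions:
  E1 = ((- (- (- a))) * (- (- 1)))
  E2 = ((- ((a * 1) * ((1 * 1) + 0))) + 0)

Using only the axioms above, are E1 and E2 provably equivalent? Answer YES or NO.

(1) (- (- (- a)))  =[neg_neg →]=  (- a)    ⊢ ((- a) * (- (- 1)))
(2) (- (- 1))  =[neg_neg →]=  1    ⊢ ((- a) * 1)
(3) ((- a) * 1)  =[mul_one →]=  (- a)
(4) a  =[mul_one ←]=  (a * 1)    ⊢ (- (a * 1))
(5) 1  =[mul_one ←]=  (1 * 1)    ⊢ (- (a * (1 * 1)))
(6) (- (a * (1 * 1)))  =[add_zero ←]=  ((- (a * (1 * 1))) + 0)
(7) a  =[mul_one ←]=  (a * 1)    ⊢ ((- ((a * 1) * (1 * 1))) + 0)
(8) (1 * 1)  =[add_zero ←]=  ((1 * 1) + 0)    ⊢ E2

YES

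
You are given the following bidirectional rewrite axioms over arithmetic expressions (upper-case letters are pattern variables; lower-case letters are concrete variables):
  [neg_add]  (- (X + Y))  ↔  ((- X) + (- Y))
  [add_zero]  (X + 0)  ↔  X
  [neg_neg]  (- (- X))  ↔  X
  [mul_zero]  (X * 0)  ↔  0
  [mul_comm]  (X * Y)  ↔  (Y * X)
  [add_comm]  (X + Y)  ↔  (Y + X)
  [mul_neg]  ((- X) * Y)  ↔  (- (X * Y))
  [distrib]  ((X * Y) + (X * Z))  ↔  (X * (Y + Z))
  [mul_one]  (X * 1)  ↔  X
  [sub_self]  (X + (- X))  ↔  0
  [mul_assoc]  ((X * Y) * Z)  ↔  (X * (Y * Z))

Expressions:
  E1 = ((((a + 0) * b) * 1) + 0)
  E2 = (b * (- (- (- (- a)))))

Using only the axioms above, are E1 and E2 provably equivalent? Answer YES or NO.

(1) ((((a + 0) * b) * 1) + 0)  =[add_zero →]=  (((a + 0) * b) * 1)
(2) (a + 0)  =[add_zero →]=  a    ⊢ ((a * b) * 1)
(3) ((a * b) * 1)  =[mul_one →]=  (a * b)
(4) (a * b)  =[mul_comm →]=  (b * a)
(5) a  =[neg_neg ←]=  (- (- a))    ⊢ (b * (- (- a)))
(6) a  =[neg_neg ←]=  (- (- a))    ⊢ E2

YES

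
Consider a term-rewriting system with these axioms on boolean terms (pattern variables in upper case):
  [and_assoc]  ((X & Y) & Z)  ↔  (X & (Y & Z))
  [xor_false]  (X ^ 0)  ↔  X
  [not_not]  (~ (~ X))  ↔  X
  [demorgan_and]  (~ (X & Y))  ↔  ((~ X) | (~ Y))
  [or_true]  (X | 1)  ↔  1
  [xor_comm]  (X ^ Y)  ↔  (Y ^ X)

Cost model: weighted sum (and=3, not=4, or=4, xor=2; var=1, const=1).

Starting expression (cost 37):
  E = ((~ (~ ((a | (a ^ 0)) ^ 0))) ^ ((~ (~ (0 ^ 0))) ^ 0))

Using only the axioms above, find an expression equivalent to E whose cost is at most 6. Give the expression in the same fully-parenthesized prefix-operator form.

(a | a)   [cost 6]

(1) ((a | (a ^ 0)) ^ 0)  =[xor_false →]=  (a | (a ^ 0))    ⊢ ((~ (~ (a | (a ^ 0)))) ^ ((~ (~ (0 ^ 0))) ^ 0))
(2) (~ (~ (a | (a ^ 0))))  =[not_not →]=  (a | (a ^ 0))    ⊢ ((a | (a ^ 0)) ^ ((~ (~ (0 ^ 0))) ^ 0))
(3) ((~ (~ (0 ^ 0))) ^ 0)  =[xor_false →]=  (~ (~ (0 ^ 0)))    ⊢ ((a | (a ^ 0)) ^ (~ (~ (0 ^ 0))))
(4) (~ (~ (0 ^ 0)))  =[not_not →]=  (0 ^ 0)    ⊢ ((a | (a ^ 0)) ^ (0 ^ 0))
(5) (0 ^ 0)  =[xor_false →]=  0    ⊢ ((a | (a ^ 0)) ^ 0)
(6) ((a | (a ^ 0)) ^ 0)  =[xor_false →]=  (a | (a ^ 0))
(7) (a ^ 0)  =[xor_false →]=  a    ⊢ cost 6, within 6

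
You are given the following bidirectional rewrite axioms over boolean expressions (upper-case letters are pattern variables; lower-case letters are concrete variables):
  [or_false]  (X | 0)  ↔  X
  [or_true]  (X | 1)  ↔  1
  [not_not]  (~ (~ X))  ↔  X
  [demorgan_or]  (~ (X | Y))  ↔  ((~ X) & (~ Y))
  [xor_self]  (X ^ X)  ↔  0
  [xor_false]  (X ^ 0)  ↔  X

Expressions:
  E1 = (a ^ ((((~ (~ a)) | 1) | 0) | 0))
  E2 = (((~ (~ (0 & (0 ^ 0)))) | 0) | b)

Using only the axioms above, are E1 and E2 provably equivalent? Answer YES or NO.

NO

The axioms are sound identities: if E1 ↔* E2 then E1 and E2 evaluate identically under any assignment.
Under a=0, b=0: E1 evaluates to 1, E2 to 0. Distinct ⇒ no rewrite sequence connects them.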